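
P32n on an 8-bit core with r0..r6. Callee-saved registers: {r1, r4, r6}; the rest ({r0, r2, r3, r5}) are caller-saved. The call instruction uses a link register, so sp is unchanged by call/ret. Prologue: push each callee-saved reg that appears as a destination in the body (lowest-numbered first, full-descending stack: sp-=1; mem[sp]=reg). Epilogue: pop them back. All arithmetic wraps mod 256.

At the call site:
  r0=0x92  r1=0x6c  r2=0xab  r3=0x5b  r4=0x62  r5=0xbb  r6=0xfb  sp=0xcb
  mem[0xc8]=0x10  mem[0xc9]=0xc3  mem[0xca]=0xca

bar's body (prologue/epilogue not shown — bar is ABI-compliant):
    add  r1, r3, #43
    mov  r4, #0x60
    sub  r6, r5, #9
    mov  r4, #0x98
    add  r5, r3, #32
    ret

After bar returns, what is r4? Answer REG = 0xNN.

prologue: push r1 -> mem[0xca]=0x6c, sp=0xca
prologue: push r4 -> mem[0xc9]=0x62, sp=0xc9
prologue: push r6 -> mem[0xc8]=0xfb, sp=0xc8
body[0] add  r1, r3, #43 -> r1=0x86
body[1] mov  r4, #0x60 -> r4=0x60
body[2] sub  r6, r5, #9 -> r6=0xb2
body[3] mov  r4, #0x98 -> r4=0x98
body[4] add  r5, r3, #32 -> r5=0x7b
epilogue: pop r6=0xfb, sp=0xc9
epilogue: pop r4=0x62, sp=0xca
epilogue: pop r1=0x6c, sp=0xcb
r4 is callee-saved -> restored

REG = 0x62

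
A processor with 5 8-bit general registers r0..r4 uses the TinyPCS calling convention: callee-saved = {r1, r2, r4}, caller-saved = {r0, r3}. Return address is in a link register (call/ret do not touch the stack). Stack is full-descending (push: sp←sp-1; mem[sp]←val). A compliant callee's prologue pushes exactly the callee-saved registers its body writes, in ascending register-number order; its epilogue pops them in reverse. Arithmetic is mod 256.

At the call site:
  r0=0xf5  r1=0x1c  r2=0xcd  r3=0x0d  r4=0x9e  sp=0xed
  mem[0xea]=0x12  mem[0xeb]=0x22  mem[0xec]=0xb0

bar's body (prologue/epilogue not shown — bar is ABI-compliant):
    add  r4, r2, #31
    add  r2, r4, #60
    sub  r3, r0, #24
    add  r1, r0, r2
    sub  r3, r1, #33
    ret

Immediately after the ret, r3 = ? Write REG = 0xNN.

prologue: push r1 -> mem[0xec]=0x1c, sp=0xec
prologue: push r2 -> mem[0xeb]=0xcd, sp=0xeb
prologue: push r4 -> mem[0xea]=0x9e, sp=0xea
body[0] add  r4, r2, #31 -> r4=0xec
body[1] add  r2, r4, #60 -> r2=0x28
body[2] sub  r3, r0, #24 -> r3=0xdd
body[3] add  r1, r0, r2 -> r1=0x1d
body[4] sub  r3, r1, #33 -> r3=0xfc
epilogue: pop r4=0x9e, sp=0xeb
epilogue: pop r2=0xcd, sp=0xec
epilogue: pop r1=0x1c, sp=0xed
r3 is caller-saved -> body value

REG = 0xfc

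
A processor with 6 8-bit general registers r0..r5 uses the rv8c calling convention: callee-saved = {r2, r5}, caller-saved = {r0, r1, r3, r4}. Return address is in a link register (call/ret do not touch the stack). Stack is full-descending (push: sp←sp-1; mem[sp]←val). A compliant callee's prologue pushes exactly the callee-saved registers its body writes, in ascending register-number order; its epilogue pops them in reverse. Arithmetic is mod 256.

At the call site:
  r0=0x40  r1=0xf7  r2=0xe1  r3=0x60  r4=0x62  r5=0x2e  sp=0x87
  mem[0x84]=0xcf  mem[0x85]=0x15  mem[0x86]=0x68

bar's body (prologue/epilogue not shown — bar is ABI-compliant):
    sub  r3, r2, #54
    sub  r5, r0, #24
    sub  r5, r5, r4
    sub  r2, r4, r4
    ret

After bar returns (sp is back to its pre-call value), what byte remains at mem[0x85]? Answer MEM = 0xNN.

prologue: push r2 → mem[0x86]=0xe1, sp=0x86
prologue: push r5 → mem[0x85]=0x2e, sp=0x85
body[0] sub  r3, r2, #54 → r3=0xab
body[1] sub  r5, r0, #24 → r5=0x28
body[2] sub  r5, r5, r4 → r5=0xc6
body[3] sub  r2, r4, r4 → r2=0x00
epilogue: pop r5=0x2e, sp=0x86
epilogue: pop r2=0xe1, sp=0x87
prologue pushed ['r2', 'r5'] at ['0x86', '0x85']

MEM = 0x2e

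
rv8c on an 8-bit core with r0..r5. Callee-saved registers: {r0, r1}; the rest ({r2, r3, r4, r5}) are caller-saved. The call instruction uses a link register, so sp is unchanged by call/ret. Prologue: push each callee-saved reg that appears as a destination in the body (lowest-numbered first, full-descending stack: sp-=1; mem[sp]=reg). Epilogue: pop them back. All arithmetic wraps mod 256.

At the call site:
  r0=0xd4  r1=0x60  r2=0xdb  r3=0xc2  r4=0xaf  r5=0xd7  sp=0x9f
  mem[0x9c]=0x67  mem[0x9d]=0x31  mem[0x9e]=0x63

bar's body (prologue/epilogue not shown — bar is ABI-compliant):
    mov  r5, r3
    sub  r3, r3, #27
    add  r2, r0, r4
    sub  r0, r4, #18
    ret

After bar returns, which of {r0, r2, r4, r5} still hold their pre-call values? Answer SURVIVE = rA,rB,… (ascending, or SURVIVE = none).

prologue: push r0 -> mem[0x9e]=0xd4, sp=0x9e
body[0] mov  r5, r3 -> r5=0xc2
body[1] sub  r3, r3, #27 -> r3=0xa7
body[2] add  r2, r0, r4 -> r2=0x83
body[3] sub  r0, r4, #18 -> r0=0x9d
epilogue: pop r0=0xd4, sp=0x9f
r0: callee-saved, written=True
r2: caller-saved, written=True
r4: caller-saved, written=False
r5: caller-saved, written=True

SURVIVE = r0,r4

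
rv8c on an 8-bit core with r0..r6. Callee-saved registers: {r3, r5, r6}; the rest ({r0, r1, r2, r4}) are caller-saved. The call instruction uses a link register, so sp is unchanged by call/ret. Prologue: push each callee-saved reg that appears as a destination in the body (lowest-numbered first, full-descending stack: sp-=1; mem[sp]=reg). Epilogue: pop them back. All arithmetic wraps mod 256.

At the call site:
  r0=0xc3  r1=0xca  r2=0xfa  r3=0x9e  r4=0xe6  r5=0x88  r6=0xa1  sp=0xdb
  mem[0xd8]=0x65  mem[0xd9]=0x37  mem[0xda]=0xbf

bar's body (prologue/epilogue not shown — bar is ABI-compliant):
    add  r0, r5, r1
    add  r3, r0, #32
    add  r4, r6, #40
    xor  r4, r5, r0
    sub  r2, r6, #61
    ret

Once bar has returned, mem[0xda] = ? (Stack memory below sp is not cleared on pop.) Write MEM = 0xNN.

MEM = 0x9e

prologue: push r3 → mem[0xda]=0x9e, sp=0xda
body[0] add  r0, r5, r1 → r0=0x52
body[1] add  r3, r0, #32 → r3=0x72
body[2] add  r4, r6, #40 → r4=0xc9
body[3] xor  r4, r5, r0 → r4=0xda
body[4] sub  r2, r6, #61 → r2=0x64
epilogue: pop r3=0x9e, sp=0xdb
prologue pushed ['r3'] at ['0xda']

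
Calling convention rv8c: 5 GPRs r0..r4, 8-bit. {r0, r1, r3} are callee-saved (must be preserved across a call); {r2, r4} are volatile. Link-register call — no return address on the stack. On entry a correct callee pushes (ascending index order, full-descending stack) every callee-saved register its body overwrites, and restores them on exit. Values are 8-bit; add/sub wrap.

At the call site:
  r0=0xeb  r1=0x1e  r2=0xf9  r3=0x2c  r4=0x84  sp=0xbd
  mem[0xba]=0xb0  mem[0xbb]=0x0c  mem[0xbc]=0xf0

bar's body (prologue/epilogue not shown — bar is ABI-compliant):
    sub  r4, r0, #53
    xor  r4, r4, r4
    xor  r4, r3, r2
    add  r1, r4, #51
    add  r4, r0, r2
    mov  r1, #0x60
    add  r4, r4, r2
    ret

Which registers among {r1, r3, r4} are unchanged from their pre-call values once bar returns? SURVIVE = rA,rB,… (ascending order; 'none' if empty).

SURVIVE = r1,r3

prologue: push r1 → mem[0xbc]=0x1e, sp=0xbc
body[0] sub  r4, r0, #53 → r4=0xb6
body[1] xor  r4, r4, r4 → r4=0x00
body[2] xor  r4, r3, r2 → r4=0xd5
body[3] add  r1, r4, #51 → r1=0x08
body[4] add  r4, r0, r2 → r4=0xe4
body[5] mov  r1, #0x60 → r1=0x60
body[6] add  r4, r4, r2 → r4=0xdd
epilogue: pop r1=0x1e, sp=0xbd
r1: callee-saved, written=True
r3: callee-saved, written=False
r4: caller-saved, written=True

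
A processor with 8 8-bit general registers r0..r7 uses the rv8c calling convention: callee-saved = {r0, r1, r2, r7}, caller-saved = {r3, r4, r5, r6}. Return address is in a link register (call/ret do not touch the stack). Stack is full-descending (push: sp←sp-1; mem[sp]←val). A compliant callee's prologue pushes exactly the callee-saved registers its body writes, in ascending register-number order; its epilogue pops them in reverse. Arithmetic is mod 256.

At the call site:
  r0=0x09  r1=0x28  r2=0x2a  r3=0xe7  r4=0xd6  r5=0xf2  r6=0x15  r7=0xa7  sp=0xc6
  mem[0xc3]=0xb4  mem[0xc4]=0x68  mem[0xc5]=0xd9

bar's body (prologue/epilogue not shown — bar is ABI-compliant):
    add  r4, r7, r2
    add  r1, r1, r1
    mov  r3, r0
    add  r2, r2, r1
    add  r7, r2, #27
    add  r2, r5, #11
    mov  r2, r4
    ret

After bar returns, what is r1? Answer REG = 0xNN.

prologue: push r1 -> mem[0xc5]=0x28, sp=0xc5
prologue: push r2 -> mem[0xc4]=0x2a, sp=0xc4
prologue: push r7 -> mem[0xc3]=0xa7, sp=0xc3
body[0] add  r4, r7, r2 -> r4=0xd1
body[1] add  r1, r1, r1 -> r1=0x50
body[2] mov  r3, r0 -> r3=0x09
body[3] add  r2, r2, r1 -> r2=0x7a
body[4] add  r7, r2, #27 -> r7=0x95
body[5] add  r2, r5, #11 -> r2=0xfd
body[6] mov  r2, r4 -> r2=0xd1
epilogue: pop r7=0xa7, sp=0xc4
epilogue: pop r2=0x2a, sp=0xc5
epilogue: pop r1=0x28, sp=0xc6
r1 is callee-saved -> restored

REG = 0x28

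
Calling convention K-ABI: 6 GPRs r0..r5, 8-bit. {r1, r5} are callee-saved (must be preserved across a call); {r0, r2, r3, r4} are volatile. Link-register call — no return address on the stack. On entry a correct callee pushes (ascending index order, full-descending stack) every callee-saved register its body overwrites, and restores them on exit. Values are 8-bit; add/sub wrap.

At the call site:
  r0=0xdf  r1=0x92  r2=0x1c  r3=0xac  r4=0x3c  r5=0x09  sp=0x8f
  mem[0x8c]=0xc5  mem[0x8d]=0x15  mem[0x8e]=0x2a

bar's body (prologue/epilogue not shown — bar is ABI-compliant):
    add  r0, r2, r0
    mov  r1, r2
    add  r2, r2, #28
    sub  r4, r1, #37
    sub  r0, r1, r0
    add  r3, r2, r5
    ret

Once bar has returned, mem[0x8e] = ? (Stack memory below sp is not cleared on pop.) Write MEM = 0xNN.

prologue: push r1 -> mem[0x8e]=0x92, sp=0x8e
body[0] add  r0, r2, r0 -> r0=0xfb
body[1] mov  r1, r2 -> r1=0x1c
body[2] add  r2, r2, #28 -> r2=0x38
body[3] sub  r4, r1, #37 -> r4=0xf7
body[4] sub  r0, r1, r0 -> r0=0x21
body[5] add  r3, r2, r5 -> r3=0x41
epilogue: pop r1=0x92, sp=0x8f
prologue pushed ['r1'] at ['0x8e']

MEM = 0x92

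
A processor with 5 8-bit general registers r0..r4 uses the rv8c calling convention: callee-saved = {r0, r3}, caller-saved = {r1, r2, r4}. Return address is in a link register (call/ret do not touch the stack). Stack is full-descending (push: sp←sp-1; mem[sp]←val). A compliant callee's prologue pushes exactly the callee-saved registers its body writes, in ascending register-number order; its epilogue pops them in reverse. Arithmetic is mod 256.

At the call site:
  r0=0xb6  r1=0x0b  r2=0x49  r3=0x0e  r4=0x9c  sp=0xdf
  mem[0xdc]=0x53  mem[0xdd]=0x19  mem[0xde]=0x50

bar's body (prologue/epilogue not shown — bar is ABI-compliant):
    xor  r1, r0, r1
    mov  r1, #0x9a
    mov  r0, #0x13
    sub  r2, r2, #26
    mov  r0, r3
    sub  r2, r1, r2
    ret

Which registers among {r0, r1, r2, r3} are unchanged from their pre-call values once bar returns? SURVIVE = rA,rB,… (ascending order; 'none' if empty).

SURVIVE = r0,r3

prologue: push r0 -> mem[0xde]=0xb6, sp=0xde
body[0] xor  r1, r0, r1 -> r1=0xbd
body[1] mov  r1, #0x9a -> r1=0x9a
body[2] mov  r0, #0x13 -> r0=0x13
body[3] sub  r2, r2, #26 -> r2=0x2f
body[4] mov  r0, r3 -> r0=0x0e
body[5] sub  r2, r1, r2 -> r2=0x6b
epilogue: pop r0=0xb6, sp=0xdf
r0: callee-saved, written=True
r1: caller-saved, written=True
r2: caller-saved, written=True
r3: callee-saved, written=False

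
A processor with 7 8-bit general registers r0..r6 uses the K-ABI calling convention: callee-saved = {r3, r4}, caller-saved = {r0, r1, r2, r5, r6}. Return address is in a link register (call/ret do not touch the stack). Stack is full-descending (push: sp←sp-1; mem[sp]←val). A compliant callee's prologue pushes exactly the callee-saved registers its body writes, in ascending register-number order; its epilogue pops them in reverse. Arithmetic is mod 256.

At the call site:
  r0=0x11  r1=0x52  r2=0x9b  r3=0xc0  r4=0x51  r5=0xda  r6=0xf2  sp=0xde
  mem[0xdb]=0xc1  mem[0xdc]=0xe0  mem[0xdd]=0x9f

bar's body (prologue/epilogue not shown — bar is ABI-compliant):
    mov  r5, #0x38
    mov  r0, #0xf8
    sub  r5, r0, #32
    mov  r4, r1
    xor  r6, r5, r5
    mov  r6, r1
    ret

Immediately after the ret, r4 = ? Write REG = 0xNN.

REG = 0x51

prologue: push r4 -> mem[0xdd]=0x51, sp=0xdd
body[0] mov  r5, #0x38 -> r5=0x38
body[1] mov  r0, #0xf8 -> r0=0xf8
body[2] sub  r5, r0, #32 -> r5=0xd8
body[3] mov  r4, r1 -> r4=0x52
body[4] xor  r6, r5, r5 -> r6=0x00
body[5] mov  r6, r1 -> r6=0x52
epilogue: pop r4=0x51, sp=0xde
r4 is callee-saved -> restored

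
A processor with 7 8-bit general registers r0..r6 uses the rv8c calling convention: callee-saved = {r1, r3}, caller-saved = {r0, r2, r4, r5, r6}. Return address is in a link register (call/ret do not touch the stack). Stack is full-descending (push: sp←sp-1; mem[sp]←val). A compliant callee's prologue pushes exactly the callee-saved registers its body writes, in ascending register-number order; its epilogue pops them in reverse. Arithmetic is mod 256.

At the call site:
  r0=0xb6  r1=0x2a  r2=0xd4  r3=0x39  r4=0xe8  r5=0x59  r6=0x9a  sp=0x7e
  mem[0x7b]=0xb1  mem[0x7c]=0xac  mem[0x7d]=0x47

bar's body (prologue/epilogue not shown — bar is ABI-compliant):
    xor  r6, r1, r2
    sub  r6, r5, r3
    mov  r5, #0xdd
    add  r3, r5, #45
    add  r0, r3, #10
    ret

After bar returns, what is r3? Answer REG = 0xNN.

REG = 0x39

prologue: push r3 → mem[0x7d]=0x39, sp=0x7d
body[0] xor  r6, r1, r2 → r6=0xfe
body[1] sub  r6, r5, r3 → r6=0x20
body[2] mov  r5, #0xdd → r5=0xdd
body[3] add  r3, r5, #45 → r3=0x0a
body[4] add  r0, r3, #10 → r0=0x14
epilogue: pop r3=0x39, sp=0x7e
r3 is callee-saved → restored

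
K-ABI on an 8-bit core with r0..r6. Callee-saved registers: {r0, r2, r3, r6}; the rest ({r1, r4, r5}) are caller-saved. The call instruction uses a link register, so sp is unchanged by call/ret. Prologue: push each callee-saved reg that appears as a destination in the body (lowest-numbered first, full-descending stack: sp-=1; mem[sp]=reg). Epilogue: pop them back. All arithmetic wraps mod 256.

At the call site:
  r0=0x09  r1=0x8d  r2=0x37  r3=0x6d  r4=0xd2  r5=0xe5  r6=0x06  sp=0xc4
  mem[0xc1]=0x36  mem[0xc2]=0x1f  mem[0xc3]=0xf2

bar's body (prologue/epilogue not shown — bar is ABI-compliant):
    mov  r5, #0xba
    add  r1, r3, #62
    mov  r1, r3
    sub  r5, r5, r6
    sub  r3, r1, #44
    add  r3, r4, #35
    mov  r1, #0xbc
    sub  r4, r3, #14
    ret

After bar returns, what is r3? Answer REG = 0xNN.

REG = 0x6d

prologue: push r3 -> mem[0xc3]=0x6d, sp=0xc3
body[0] mov  r5, #0xba -> r5=0xba
body[1] add  r1, r3, #62 -> r1=0xab
body[2] mov  r1, r3 -> r1=0x6d
body[3] sub  r5, r5, r6 -> r5=0xb4
body[4] sub  r3, r1, #44 -> r3=0x41
body[5] add  r3, r4, #35 -> r3=0xf5
body[6] mov  r1, #0xbc -> r1=0xbc
body[7] sub  r4, r3, #14 -> r4=0xe7
epilogue: pop r3=0x6d, sp=0xc4
r3 is callee-saved -> restored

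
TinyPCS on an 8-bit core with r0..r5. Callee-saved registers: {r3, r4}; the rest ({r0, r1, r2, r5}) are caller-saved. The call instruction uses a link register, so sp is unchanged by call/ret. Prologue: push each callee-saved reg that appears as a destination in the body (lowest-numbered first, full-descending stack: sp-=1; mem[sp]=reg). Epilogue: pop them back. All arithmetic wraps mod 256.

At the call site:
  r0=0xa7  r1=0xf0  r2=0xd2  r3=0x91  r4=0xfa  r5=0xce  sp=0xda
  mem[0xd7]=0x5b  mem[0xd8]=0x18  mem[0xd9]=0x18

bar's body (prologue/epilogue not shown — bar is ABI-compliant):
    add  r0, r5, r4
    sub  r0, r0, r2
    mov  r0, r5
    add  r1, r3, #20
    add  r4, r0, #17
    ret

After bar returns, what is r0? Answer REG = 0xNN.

prologue: push r4 → mem[0xd9]=0xfa, sp=0xd9
body[0] add  r0, r5, r4 → r0=0xc8
body[1] sub  r0, r0, r2 → r0=0xf6
body[2] mov  r0, r5 → r0=0xce
body[3] add  r1, r3, #20 → r1=0xa5
body[4] add  r4, r0, #17 → r4=0xdf
epilogue: pop r4=0xfa, sp=0xda
r0 is caller-saved → body value

REG = 0xce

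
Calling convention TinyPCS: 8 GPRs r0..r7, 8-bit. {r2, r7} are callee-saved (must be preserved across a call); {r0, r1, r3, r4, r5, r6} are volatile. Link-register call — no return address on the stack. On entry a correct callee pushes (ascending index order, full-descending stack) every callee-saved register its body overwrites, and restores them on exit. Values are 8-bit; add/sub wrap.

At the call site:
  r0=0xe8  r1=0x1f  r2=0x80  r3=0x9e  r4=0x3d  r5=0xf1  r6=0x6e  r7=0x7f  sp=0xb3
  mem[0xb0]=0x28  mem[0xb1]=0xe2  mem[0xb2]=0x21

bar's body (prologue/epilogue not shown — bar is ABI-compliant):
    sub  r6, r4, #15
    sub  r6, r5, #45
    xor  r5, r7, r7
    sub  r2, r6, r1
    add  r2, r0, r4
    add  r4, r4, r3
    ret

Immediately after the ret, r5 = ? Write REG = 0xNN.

prologue: push r2 → mem[0xb2]=0x80, sp=0xb2
body[0] sub  r6, r4, #15 → r6=0x2e
body[1] sub  r6, r5, #45 → r6=0xc4
body[2] xor  r5, r7, r7 → r5=0x00
body[3] sub  r2, r6, r1 → r2=0xa5
body[4] add  r2, r0, r4 → r2=0x25
body[5] add  r4, r4, r3 → r4=0xdb
epilogue: pop r2=0x80, sp=0xb3
r5 is caller-saved → body value

REG = 0x00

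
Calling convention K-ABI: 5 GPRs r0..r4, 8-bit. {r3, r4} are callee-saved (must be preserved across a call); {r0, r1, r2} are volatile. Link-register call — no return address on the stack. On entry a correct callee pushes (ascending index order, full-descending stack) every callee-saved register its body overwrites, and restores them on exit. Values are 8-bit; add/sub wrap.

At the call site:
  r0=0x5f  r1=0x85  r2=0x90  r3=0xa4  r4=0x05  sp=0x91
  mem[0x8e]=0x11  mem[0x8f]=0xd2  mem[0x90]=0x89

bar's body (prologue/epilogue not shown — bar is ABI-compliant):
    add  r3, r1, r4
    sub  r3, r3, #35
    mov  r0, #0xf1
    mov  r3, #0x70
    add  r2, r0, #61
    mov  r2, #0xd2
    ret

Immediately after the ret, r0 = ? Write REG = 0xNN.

REG = 0xf1

prologue: push r3 -> mem[0x90]=0xa4, sp=0x90
body[0] add  r3, r1, r4 -> r3=0x8a
body[1] sub  r3, r3, #35 -> r3=0x67
body[2] mov  r0, #0xf1 -> r0=0xf1
body[3] mov  r3, #0x70 -> r3=0x70
body[4] add  r2, r0, #61 -> r2=0x2e
body[5] mov  r2, #0xd2 -> r2=0xd2
epilogue: pop r3=0xa4, sp=0x91
r0 is caller-saved -> body value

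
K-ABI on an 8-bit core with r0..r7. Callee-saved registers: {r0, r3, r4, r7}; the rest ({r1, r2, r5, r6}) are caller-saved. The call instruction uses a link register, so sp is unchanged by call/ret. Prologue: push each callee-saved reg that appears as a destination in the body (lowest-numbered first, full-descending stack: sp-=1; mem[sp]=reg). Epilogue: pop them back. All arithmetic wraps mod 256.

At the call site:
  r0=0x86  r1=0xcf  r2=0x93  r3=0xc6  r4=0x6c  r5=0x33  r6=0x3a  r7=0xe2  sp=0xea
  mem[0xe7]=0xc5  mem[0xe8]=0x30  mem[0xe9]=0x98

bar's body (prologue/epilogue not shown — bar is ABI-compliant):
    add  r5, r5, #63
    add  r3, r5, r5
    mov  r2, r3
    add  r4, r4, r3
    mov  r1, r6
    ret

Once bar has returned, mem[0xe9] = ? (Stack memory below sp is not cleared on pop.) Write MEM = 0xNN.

MEM = 0xc6

prologue: push r3 -> mem[0xe9]=0xc6, sp=0xe9
prologue: push r4 -> mem[0xe8]=0x6c, sp=0xe8
body[0] add  r5, r5, #63 -> r5=0x72
body[1] add  r3, r5, r5 -> r3=0xe4
body[2] mov  r2, r3 -> r2=0xe4
body[3] add  r4, r4, r3 -> r4=0x50
body[4] mov  r1, r6 -> r1=0x3a
epilogue: pop r4=0x6c, sp=0xe9
epilogue: pop r3=0xc6, sp=0xea
prologue pushed ['r3', 'r4'] at ['0xe9', '0xe8']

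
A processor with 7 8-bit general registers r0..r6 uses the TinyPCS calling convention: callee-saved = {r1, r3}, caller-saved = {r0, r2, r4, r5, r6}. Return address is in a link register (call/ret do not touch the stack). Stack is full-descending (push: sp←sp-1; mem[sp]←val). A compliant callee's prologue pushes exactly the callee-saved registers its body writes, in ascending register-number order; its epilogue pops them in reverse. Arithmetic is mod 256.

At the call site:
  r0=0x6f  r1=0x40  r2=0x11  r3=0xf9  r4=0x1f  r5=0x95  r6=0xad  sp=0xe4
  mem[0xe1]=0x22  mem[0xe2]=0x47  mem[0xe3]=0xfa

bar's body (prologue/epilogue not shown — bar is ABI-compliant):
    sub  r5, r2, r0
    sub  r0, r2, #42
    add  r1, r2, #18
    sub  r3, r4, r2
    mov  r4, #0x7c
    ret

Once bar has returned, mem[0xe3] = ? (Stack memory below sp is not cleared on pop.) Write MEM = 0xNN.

MEM = 0x40

prologue: push r1 -> mem[0xe3]=0x40, sp=0xe3
prologue: push r3 -> mem[0xe2]=0xf9, sp=0xe2
body[0] sub  r5, r2, r0 -> r5=0xa2
body[1] sub  r0, r2, #42 -> r0=0xe7
body[2] add  r1, r2, #18 -> r1=0x23
body[3] sub  r3, r4, r2 -> r3=0x0e
body[4] mov  r4, #0x7c -> r4=0x7c
epilogue: pop r3=0xf9, sp=0xe3
epilogue: pop r1=0x40, sp=0xe4
prologue pushed ['r1', 'r3'] at ['0xe3', '0xe2']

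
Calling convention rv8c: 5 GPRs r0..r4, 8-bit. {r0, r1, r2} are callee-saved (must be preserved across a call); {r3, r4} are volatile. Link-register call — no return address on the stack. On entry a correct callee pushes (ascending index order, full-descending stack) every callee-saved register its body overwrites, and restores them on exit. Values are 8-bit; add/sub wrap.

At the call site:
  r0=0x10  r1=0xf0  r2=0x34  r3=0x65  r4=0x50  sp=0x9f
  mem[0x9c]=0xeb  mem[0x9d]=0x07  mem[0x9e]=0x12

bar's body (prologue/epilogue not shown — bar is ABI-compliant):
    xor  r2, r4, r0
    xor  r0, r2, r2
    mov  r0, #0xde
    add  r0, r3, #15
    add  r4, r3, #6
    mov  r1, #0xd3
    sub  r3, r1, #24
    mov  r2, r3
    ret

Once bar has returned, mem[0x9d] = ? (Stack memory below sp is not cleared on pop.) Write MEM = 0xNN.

MEM = 0xf0

prologue: push r0 → mem[0x9e]=0x10, sp=0x9e
prologue: push r1 → mem[0x9d]=0xf0, sp=0x9d
prologue: push r2 → mem[0x9c]=0x34, sp=0x9c
body[0] xor  r2, r4, r0 → r2=0x40
body[1] xor  r0, r2, r2 → r0=0x00
body[2] mov  r0, #0xde → r0=0xde
body[3] add  r0, r3, #15 → r0=0x74
body[4] add  r4, r3, #6 → r4=0x6b
body[5] mov  r1, #0xd3 → r1=0xd3
body[6] sub  r3, r1, #24 → r3=0xbb
body[7] mov  r2, r3 → r2=0xbb
epilogue: pop r2=0x34, sp=0x9d
epilogue: pop r1=0xf0, sp=0x9e
epilogue: pop r0=0x10, sp=0x9f
prologue pushed ['r0', 'r1', 'r2'] at ['0x9e', '0x9d', '0x9c']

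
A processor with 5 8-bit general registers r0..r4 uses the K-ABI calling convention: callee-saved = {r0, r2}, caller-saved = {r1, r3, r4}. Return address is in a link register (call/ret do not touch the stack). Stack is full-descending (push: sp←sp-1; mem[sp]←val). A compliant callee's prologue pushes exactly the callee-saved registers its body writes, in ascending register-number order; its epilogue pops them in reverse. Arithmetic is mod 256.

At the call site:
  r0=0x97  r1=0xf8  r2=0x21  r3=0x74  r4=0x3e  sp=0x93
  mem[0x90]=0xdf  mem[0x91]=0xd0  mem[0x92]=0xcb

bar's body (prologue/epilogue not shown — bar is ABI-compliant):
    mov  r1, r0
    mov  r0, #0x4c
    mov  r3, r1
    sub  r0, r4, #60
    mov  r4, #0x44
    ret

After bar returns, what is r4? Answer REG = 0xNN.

prologue: push r0 -> mem[0x92]=0x97, sp=0x92
body[0] mov  r1, r0 -> r1=0x97
body[1] mov  r0, #0x4c -> r0=0x4c
body[2] mov  r3, r1 -> r3=0x97
body[3] sub  r0, r4, #60 -> r0=0x02
body[4] mov  r4, #0x44 -> r4=0x44
epilogue: pop r0=0x97, sp=0x93
r4 is caller-saved -> body value

REG = 0x44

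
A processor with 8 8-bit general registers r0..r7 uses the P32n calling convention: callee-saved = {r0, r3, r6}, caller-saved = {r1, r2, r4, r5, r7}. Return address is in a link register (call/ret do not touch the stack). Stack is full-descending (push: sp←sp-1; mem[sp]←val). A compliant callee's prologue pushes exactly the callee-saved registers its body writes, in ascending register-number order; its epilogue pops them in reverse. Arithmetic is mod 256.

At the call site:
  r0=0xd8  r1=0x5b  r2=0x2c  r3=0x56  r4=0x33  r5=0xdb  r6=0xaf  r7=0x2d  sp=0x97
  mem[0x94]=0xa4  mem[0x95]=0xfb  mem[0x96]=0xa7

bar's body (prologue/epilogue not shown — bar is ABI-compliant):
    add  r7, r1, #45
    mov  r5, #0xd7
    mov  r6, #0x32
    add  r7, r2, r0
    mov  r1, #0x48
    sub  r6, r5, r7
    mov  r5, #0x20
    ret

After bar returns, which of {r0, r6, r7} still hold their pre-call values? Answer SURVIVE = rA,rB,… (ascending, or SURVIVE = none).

prologue: push r6 → mem[0x96]=0xaf, sp=0x96
body[0] add  r7, r1, #45 → r7=0x88
body[1] mov  r5, #0xd7 → r5=0xd7
body[2] mov  r6, #0x32 → r6=0x32
body[3] add  r7, r2, r0 → r7=0x04
body[4] mov  r1, #0x48 → r1=0x48
body[5] sub  r6, r5, r7 → r6=0xd3
body[6] mov  r5, #0x20 → r5=0x20
epilogue: pop r6=0xaf, sp=0x97
r0: callee-saved, written=False
r6: callee-saved, written=True
r7: caller-saved, written=True

SURVIVE = r0,r6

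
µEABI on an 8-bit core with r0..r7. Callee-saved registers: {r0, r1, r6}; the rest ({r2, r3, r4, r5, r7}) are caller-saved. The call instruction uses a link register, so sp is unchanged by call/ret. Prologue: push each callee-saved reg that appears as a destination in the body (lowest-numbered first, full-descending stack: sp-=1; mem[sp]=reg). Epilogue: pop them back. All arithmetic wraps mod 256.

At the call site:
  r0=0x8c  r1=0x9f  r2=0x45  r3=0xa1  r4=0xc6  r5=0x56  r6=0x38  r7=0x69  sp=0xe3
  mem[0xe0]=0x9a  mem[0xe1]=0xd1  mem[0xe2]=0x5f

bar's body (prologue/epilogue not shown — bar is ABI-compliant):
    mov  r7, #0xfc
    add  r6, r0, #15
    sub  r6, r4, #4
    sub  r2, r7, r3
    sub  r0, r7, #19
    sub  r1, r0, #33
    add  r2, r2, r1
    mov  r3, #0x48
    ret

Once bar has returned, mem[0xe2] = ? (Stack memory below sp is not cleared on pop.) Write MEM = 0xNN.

MEM = 0x8c

prologue: push r0 -> mem[0xe2]=0x8c, sp=0xe2
prologue: push r1 -> mem[0xe1]=0x9f, sp=0xe1
prologue: push r6 -> mem[0xe0]=0x38, sp=0xe0
body[0] mov  r7, #0xfc -> r7=0xfc
body[1] add  r6, r0, #15 -> r6=0x9b
body[2] sub  r6, r4, #4 -> r6=0xc2
body[3] sub  r2, r7, r3 -> r2=0x5b
body[4] sub  r0, r7, #19 -> r0=0xe9
body[5] sub  r1, r0, #33 -> r1=0xc8
body[6] add  r2, r2, r1 -> r2=0x23
body[7] mov  r3, #0x48 -> r3=0x48
epilogue: pop r6=0x38, sp=0xe1
epilogue: pop r1=0x9f, sp=0xe2
epilogue: pop r0=0x8c, sp=0xe3
prologue pushed ['r0', 'r1', 'r6'] at ['0xe2', '0xe1', '0xe0']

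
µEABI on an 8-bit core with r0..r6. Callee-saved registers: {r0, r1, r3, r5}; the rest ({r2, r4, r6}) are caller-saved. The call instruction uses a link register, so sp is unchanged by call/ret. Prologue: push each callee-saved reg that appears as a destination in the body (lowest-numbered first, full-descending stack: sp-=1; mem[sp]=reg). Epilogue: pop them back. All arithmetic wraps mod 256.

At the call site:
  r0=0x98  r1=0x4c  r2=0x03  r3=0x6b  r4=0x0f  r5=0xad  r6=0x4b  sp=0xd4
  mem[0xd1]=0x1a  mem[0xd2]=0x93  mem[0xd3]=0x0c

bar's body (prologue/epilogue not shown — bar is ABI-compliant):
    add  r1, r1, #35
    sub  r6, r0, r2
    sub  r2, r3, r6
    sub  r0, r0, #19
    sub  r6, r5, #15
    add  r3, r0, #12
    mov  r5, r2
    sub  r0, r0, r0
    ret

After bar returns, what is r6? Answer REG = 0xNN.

REG = 0x9e

prologue: push r0 → mem[0xd3]=0x98, sp=0xd3
prologue: push r1 → mem[0xd2]=0x4c, sp=0xd2
prologue: push r3 → mem[0xd1]=0x6b, sp=0xd1
prologue: push r5 → mem[0xd0]=0xad, sp=0xd0
body[0] add  r1, r1, #35 → r1=0x6f
body[1] sub  r6, r0, r2 → r6=0x95
body[2] sub  r2, r3, r6 → r2=0xd6
body[3] sub  r0, r0, #19 → r0=0x85
body[4] sub  r6, r5, #15 → r6=0x9e
body[5] add  r3, r0, #12 → r3=0x91
body[6] mov  r5, r2 → r5=0xd6
body[7] sub  r0, r0, r0 → r0=0x00
epilogue: pop r5=0xad, sp=0xd1
epilogue: pop r3=0x6b, sp=0xd2
epilogue: pop r1=0x4c, sp=0xd3
epilogue: pop r0=0x98, sp=0xd4
r6 is caller-saved → body value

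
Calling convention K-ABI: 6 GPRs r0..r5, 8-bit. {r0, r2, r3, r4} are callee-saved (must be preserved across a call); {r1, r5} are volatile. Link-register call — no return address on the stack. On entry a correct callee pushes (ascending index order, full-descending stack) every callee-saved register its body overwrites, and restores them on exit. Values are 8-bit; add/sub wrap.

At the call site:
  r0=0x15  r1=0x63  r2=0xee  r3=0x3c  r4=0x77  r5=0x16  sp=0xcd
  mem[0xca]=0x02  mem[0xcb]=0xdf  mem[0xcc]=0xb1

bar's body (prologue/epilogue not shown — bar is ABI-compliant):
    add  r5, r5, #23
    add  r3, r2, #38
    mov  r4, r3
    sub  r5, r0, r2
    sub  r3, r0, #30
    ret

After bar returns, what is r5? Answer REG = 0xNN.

prologue: push r3 -> mem[0xcc]=0x3c, sp=0xcc
prologue: push r4 -> mem[0xcb]=0x77, sp=0xcb
body[0] add  r5, r5, #23 -> r5=0x2d
body[1] add  r3, r2, #38 -> r3=0x14
body[2] mov  r4, r3 -> r4=0x14
body[3] sub  r5, r0, r2 -> r5=0x27
body[4] sub  r3, r0, #30 -> r3=0xf7
epilogue: pop r4=0x77, sp=0xcc
epilogue: pop r3=0x3c, sp=0xcd
r5 is caller-saved -> body value

REG = 0x27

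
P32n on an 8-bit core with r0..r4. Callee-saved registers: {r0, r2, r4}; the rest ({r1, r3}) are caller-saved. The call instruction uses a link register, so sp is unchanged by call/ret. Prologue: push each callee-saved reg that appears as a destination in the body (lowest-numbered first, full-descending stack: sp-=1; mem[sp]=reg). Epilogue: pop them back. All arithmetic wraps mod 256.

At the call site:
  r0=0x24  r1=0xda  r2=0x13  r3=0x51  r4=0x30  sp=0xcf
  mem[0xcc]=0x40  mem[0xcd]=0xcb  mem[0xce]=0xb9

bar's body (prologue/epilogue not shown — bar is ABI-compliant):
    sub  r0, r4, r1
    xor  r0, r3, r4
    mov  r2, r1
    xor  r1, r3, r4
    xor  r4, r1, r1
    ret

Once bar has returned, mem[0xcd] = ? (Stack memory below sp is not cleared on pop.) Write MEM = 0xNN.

prologue: push r0 → mem[0xce]=0x24, sp=0xce
prologue: push r2 → mem[0xcd]=0x13, sp=0xcd
prologue: push r4 → mem[0xcc]=0x30, sp=0xcc
body[0] sub  r0, r4, r1 → r0=0x56
body[1] xor  r0, r3, r4 → r0=0x61
body[2] mov  r2, r1 → r2=0xda
body[3] xor  r1, r3, r4 → r1=0x61
body[4] xor  r4, r1, r1 → r4=0x00
epilogue: pop r4=0x30, sp=0xcd
epilogue: pop r2=0x13, sp=0xce
epilogue: pop r0=0x24, sp=0xcf
prologue pushed ['r0', 'r2', 'r4'] at ['0xce', '0xcd', '0xcc']

MEM = 0x13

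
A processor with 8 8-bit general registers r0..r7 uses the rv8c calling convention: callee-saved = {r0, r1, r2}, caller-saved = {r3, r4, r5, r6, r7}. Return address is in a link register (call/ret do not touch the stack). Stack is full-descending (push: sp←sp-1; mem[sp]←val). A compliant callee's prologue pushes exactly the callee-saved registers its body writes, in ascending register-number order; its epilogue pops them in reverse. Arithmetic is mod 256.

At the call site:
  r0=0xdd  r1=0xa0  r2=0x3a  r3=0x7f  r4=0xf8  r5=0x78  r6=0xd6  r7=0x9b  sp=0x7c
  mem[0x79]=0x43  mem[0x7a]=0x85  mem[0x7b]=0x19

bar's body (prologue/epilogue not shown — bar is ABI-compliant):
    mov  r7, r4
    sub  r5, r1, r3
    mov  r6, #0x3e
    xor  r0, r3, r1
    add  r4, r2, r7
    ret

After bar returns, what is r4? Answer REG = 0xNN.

prologue: push r0 -> mem[0x7b]=0xdd, sp=0x7b
body[0] mov  r7, r4 -> r7=0xf8
body[1] sub  r5, r1, r3 -> r5=0x21
body[2] mov  r6, #0x3e -> r6=0x3e
body[3] xor  r0, r3, r1 -> r0=0xdf
body[4] add  r4, r2, r7 -> r4=0x32
epilogue: pop r0=0xdd, sp=0x7c
r4 is caller-saved -> body value

REG = 0x32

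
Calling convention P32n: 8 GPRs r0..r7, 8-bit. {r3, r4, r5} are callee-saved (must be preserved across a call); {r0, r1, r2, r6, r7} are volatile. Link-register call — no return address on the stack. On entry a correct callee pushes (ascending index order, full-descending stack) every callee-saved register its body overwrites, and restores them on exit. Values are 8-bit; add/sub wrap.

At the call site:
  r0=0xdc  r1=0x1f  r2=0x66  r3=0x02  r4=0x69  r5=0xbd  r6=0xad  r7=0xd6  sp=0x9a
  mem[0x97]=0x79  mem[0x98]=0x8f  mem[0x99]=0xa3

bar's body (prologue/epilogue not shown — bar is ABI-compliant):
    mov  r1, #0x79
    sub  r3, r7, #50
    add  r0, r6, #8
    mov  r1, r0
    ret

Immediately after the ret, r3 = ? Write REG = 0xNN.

REG = 0x02

prologue: push r3 → mem[0x99]=0x02, sp=0x99
body[0] mov  r1, #0x79 → r1=0x79
body[1] sub  r3, r7, #50 → r3=0xa4
body[2] add  r0, r6, #8 → r0=0xb5
body[3] mov  r1, r0 → r1=0xb5
epilogue: pop r3=0x02, sp=0x9a
r3 is callee-saved → restored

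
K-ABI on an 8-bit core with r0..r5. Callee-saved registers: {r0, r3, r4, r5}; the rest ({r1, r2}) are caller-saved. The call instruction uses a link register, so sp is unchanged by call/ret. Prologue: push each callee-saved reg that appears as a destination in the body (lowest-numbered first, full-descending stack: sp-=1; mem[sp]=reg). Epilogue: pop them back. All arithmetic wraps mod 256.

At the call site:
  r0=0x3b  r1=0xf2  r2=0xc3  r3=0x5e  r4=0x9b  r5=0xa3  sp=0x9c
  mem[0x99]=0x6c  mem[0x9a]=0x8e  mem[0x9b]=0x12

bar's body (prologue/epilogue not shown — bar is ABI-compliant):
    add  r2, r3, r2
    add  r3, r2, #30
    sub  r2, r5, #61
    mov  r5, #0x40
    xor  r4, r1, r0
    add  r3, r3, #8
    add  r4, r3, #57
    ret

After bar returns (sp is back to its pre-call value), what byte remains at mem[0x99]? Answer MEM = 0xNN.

MEM = 0xa3

prologue: push r3 → mem[0x9b]=0x5e, sp=0x9b
prologue: push r4 → mem[0x9a]=0x9b, sp=0x9a
prologue: push r5 → mem[0x99]=0xa3, sp=0x99
body[0] add  r2, r3, r2 → r2=0x21
body[1] add  r3, r2, #30 → r3=0x3f
body[2] sub  r2, r5, #61 → r2=0x66
body[3] mov  r5, #0x40 → r5=0x40
body[4] xor  r4, r1, r0 → r4=0xc9
body[5] add  r3, r3, #8 → r3=0x47
body[6] add  r4, r3, #57 → r4=0x80
epilogue: pop r5=0xa3, sp=0x9a
epilogue: pop r4=0x9b, sp=0x9b
epilogue: pop r3=0x5e, sp=0x9c
prologue pushed ['r3', 'r4', 'r5'] at ['0x9b', '0x9a', '0x99']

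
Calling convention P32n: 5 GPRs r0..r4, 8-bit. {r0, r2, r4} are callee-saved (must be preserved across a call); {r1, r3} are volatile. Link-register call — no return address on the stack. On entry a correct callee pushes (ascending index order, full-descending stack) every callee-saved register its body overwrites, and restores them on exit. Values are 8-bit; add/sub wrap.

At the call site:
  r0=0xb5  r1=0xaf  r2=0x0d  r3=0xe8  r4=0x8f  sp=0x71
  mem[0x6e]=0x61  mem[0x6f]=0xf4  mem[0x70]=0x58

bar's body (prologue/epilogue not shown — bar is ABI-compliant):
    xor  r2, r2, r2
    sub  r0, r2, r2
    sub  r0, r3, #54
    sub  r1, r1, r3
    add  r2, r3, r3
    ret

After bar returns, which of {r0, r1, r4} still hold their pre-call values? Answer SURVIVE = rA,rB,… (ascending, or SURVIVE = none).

SURVIVE = r0,r4

prologue: push r0 → mem[0x70]=0xb5, sp=0x70
prologue: push r2 → mem[0x6f]=0x0d, sp=0x6f
body[0] xor  r2, r2, r2 → r2=0x00
body[1] sub  r0, r2, r2 → r0=0x00
body[2] sub  r0, r3, #54 → r0=0xb2
body[3] sub  r1, r1, r3 → r1=0xc7
body[4] add  r2, r3, r3 → r2=0xd0
epilogue: pop r2=0x0d, sp=0x70
epilogue: pop r0=0xb5, sp=0x71
r0: callee-saved, written=True
r1: caller-saved, written=True
r4: callee-saved, written=False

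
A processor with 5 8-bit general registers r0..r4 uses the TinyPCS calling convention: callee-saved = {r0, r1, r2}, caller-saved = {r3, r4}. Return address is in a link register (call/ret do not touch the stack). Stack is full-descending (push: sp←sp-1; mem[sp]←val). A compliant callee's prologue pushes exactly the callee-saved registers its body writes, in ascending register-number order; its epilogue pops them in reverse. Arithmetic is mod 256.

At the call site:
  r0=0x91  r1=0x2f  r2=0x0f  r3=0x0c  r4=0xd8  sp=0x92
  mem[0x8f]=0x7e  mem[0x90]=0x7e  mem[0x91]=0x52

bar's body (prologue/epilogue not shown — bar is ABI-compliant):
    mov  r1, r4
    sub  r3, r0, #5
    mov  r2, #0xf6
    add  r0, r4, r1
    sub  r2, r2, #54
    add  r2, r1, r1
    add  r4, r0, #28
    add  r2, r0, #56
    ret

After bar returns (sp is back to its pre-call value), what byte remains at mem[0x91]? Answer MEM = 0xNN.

prologue: push r0 -> mem[0x91]=0x91, sp=0x91
prologue: push r1 -> mem[0x90]=0x2f, sp=0x90
prologue: push r2 -> mem[0x8f]=0x0f, sp=0x8f
body[0] mov  r1, r4 -> r1=0xd8
body[1] sub  r3, r0, #5 -> r3=0x8c
body[2] mov  r2, #0xf6 -> r2=0xf6
body[3] add  r0, r4, r1 -> r0=0xb0
body[4] sub  r2, r2, #54 -> r2=0xc0
body[5] add  r2, r1, r1 -> r2=0xb0
body[6] add  r4, r0, #28 -> r4=0xcc
body[7] add  r2, r0, #56 -> r2=0xe8
epilogue: pop r2=0x0f, sp=0x90
epilogue: pop r1=0x2f, sp=0x91
epilogue: pop r0=0x91, sp=0x92
prologue pushed ['r0', 'r1', 'r2'] at ['0x91', '0x90', '0x8f']

MEM = 0x91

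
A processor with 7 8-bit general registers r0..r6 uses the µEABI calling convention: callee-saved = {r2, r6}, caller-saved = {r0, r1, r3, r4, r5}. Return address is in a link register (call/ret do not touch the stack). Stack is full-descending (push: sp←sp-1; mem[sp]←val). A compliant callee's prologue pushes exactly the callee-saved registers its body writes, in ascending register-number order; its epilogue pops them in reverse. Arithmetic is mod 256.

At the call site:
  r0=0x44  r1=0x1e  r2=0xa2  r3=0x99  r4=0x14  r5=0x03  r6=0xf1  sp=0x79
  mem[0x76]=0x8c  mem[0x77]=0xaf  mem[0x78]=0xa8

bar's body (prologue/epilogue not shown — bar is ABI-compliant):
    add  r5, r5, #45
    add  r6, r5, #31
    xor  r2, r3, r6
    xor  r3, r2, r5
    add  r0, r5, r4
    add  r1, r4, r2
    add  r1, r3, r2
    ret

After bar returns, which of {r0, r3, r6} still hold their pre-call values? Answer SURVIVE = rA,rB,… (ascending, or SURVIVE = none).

SURVIVE = r0,r6

prologue: push r2 → mem[0x78]=0xa2, sp=0x78
prologue: push r6 → mem[0x77]=0xf1, sp=0x77
body[0] add  r5, r5, #45 → r5=0x30
body[1] add  r6, r5, #31 → r6=0x4f
body[2] xor  r2, r3, r6 → r2=0xd6
body[3] xor  r3, r2, r5 → r3=0xe6
body[4] add  r0, r5, r4 → r0=0x44
body[5] add  r1, r4, r2 → r1=0xea
body[6] add  r1, r3, r2 → r1=0xbc
epilogue: pop r6=0xf1, sp=0x78
epilogue: pop r2=0xa2, sp=0x79
r0: caller-saved, written=True
r3: caller-saved, written=True
r6: callee-saved, written=True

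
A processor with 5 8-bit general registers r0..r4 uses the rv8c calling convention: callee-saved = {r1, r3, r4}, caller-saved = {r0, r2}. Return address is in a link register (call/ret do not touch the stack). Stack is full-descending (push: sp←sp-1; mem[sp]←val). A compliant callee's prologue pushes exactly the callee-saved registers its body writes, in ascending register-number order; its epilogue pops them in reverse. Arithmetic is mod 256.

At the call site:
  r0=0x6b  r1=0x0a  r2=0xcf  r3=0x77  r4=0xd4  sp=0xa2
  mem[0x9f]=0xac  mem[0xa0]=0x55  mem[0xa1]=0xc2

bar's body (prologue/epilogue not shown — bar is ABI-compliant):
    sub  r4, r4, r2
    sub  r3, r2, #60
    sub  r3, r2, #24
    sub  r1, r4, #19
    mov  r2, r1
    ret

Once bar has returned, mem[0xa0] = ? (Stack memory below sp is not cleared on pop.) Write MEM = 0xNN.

prologue: push r1 -> mem[0xa1]=0x0a, sp=0xa1
prologue: push r3 -> mem[0xa0]=0x77, sp=0xa0
prologue: push r4 -> mem[0x9f]=0xd4, sp=0x9f
body[0] sub  r4, r4, r2 -> r4=0x05
body[1] sub  r3, r2, #60 -> r3=0x93
body[2] sub  r3, r2, #24 -> r3=0xb7
body[3] sub  r1, r4, #19 -> r1=0xf2
body[4] mov  r2, r1 -> r2=0xf2
epilogue: pop r4=0xd4, sp=0xa0
epilogue: pop r3=0x77, sp=0xa1
epilogue: pop r1=0x0a, sp=0xa2
prologue pushed ['r1', 'r3', 'r4'] at ['0xa1', '0xa0', '0x9f']

MEM = 0x77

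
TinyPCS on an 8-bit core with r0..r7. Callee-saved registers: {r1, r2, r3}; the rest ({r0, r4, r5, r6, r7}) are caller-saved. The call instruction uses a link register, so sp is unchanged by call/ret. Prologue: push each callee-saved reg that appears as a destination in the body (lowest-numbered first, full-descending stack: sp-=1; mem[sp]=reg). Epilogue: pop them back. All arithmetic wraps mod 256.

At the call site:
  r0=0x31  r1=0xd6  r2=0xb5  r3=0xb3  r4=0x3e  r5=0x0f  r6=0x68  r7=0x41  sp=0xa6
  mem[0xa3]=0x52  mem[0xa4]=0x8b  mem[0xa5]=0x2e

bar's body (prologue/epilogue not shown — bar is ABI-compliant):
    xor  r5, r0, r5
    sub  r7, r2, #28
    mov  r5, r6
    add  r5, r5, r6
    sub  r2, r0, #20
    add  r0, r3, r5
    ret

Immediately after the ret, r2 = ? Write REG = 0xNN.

REG = 0xb5

prologue: push r2 -> mem[0xa5]=0xb5, sp=0xa5
body[0] xor  r5, r0, r5 -> r5=0x3e
body[1] sub  r7, r2, #28 -> r7=0x99
body[2] mov  r5, r6 -> r5=0x68
body[3] add  r5, r5, r6 -> r5=0xd0
body[4] sub  r2, r0, #20 -> r2=0x1d
body[5] add  r0, r3, r5 -> r0=0x83
epilogue: pop r2=0xb5, sp=0xa6
r2 is callee-saved -> restored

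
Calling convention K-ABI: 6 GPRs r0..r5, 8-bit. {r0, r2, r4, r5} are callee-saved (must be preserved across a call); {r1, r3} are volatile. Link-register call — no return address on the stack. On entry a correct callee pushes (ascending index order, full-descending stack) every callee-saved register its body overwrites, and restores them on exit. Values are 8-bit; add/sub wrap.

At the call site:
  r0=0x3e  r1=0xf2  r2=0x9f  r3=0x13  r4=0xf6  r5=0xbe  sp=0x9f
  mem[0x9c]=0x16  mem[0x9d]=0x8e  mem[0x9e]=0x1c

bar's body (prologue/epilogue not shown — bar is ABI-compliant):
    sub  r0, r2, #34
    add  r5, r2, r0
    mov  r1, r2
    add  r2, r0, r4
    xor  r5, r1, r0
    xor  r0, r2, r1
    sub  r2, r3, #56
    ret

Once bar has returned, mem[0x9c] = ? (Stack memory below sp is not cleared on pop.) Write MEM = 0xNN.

prologue: push r0 → mem[0x9e]=0x3e, sp=0x9e
prologue: push r2 → mem[0x9d]=0x9f, sp=0x9d
prologue: push r5 → mem[0x9c]=0xbe, sp=0x9c
body[0] sub  r0, r2, #34 → r0=0x7d
body[1] add  r5, r2, r0 → r5=0x1c
body[2] mov  r1, r2 → r1=0x9f
body[3] add  r2, r0, r4 → r2=0x73
body[4] xor  r5, r1, r0 → r5=0xe2
body[5] xor  r0, r2, r1 → r0=0xec
body[6] sub  r2, r3, #56 → r2=0xdb
epilogue: pop r5=0xbe, sp=0x9d
epilogue: pop r2=0x9f, sp=0x9e
epilogue: pop r0=0x3e, sp=0x9f
prologue pushed ['r0', 'r2', 'r5'] at ['0x9e', '0x9d', '0x9c']

MEM = 0xbe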